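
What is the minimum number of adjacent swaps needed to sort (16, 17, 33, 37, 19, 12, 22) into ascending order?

9

The minimum number of adjacent swaps to sort an array equals its inversion count, since every such swap removes exactly one inversion.
Count inversions — for each element, later elements that are smaller:
16: 12 → 1
17: 12 → 1
33: 19, 12, 22 → 3
37: 19, 12, 22 → 3
19: 12 → 1
12: none → 0
22: none → 0
Total inversions: 1 + 1 + 3 + 3 + 1 + 0 + 0 = 9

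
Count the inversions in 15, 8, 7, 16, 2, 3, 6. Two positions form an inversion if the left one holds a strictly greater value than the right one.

Inversions: 15

Element-by-element contributions:
15: 5
8: 4
7: 3
16: 3
2: 0
3: 0
6: 0
Sum: 5 + 4 + 3 + 3 + 0 + 0 + 0 = 15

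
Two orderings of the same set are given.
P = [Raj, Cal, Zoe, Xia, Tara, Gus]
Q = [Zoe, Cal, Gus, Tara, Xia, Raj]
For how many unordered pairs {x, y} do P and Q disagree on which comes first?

9

Assign each item its position (1..6) in the first ordering, then rewrite the second ordering as that position sequence:
positions: Raj→1, Cal→2, Zoe→3, Xia→4, Tara→5, Gus→6
second ordering as positions: [3, 2, 6, 5, 4, 1]
Discordant pairs = inversions in this position sequence.
3: 2, 1 → 2
2: 1 → 1
6: 5, 4, 1 → 3
5: 4, 1 → 2
4: 1 → 1
1: 0
Total: 2 + 1 + 3 + 2 + 1 + 0 = 9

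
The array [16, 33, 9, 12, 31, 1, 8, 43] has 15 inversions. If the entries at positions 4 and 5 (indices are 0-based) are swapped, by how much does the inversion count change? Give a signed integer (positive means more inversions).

-1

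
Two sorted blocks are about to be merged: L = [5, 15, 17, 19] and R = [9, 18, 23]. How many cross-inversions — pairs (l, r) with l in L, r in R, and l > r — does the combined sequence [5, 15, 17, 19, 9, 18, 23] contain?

For each element r of the right run, count left-run elements greater than r:
r = 9: 15, 17, 19 → 3
r = 18: 19 → 1
r = 23: none → 0
Cross-inversions: 3 + 1 + 0 = 4

4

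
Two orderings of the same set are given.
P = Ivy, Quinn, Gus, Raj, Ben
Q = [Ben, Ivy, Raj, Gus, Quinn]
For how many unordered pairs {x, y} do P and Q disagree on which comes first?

7 disagreeing pairs

Assign each item its position (1..5) in the first ordering, then rewrite the second ordering as that position sequence:
positions: Ivy→1, Quinn→2, Gus→3, Raj→4, Ben→5
second ordering as positions: [5, 1, 4, 3, 2]
Discordant pairs = inversions in this position sequence.
5: 1, 4, 3, 2 → 4
1: 0
4: 3, 2 → 2
3: 2 → 1
2: 0
Total: 4 + 0 + 2 + 1 + 0 = 7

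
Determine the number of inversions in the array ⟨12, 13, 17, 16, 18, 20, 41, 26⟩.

2 inversions

For each element, count later entries that are smaller:
12: 0
13: 0
17: 1
16: 0
18: 0
20: 0
41: 1
26: 0
Sum: 0 + 0 + 1 + 0 + 0 + 0 + 1 + 0 = 2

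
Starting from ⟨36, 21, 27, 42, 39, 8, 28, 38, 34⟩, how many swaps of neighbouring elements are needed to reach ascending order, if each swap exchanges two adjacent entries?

The minimum number of adjacent swaps to sort an array equals its inversion count, since every such swap removes exactly one inversion.
Count inversions — for each element, later elements that are smaller:
36: 21, 27, 8, 28, 34 → 5
21: 8 → 1
27: 8 → 1
42: 39, 8, 28, 38, 34 → 5
39: 8, 28, 38, 34 → 4
8: none → 0
28: none → 0
38: 34 → 1
34: none → 0
Total inversions: 5 + 1 + 1 + 5 + 4 + 0 + 0 + 1 + 0 = 17

17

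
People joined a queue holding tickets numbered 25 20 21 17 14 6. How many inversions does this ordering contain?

14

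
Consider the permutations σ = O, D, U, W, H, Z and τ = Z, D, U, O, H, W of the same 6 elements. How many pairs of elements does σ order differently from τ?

8 discordant pairs

Assign each item its position (1..6) in the first ordering, then rewrite the second ordering as that position sequence:
positions: O→1, D→2, U→3, W→4, H→5, Z→6
second ordering as positions: [6, 2, 3, 1, 5, 4]
Discordant pairs = inversions in this position sequence.
6: 2, 3, 1, 5, 4 → 5
2: 1 → 1
3: 1 → 1
1: 0
5: 4 → 1
4: 0
Total: 5 + 1 + 1 + 0 + 1 + 0 = 8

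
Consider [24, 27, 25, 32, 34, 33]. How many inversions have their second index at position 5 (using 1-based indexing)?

The element at index 5 is 34.
Elements before it: 24, 27, 25, 32
None of them are larger than 34.

0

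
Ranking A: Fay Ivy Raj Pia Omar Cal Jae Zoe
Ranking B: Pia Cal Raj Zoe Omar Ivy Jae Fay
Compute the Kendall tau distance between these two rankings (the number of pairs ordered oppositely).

17 discordant pairs

Assign each item its position (1..8) in the first ordering, then rewrite the second ordering as that position sequence:
positions: Fay→1, Ivy→2, Raj→3, Pia→4, Omar→5, Cal→6, Jae→7, Zoe→8
second ordering as positions: [4, 6, 3, 8, 5, 2, 7, 1]
Discordant pairs = inversions in this position sequence.
4: 3, 2, 1 → 3
6: 3, 5, 2, 1 → 4
3: 2, 1 → 2
8: 5, 2, 7, 1 → 4
5: 2, 1 → 2
2: 1 → 1
7: 1 → 1
1: 0
Total: 3 + 4 + 2 + 4 + 2 + 1 + 1 + 0 = 17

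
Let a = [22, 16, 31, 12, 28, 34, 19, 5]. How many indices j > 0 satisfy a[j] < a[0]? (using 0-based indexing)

The element at index 0 is 22.
Elements after it: 16, 31, 12, 28, 34, 19, 5
Those smaller than 22: 16, 12, 19, 5

4 such elements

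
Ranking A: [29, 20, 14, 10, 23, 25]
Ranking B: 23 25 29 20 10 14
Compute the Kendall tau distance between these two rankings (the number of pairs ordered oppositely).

Assign each item its position (1..6) in the first ordering, then rewrite the second ordering as that position sequence:
positions: 29→1, 20→2, 14→3, 10→4, 23→5, 25→6
second ordering as positions: [5, 6, 1, 2, 4, 3]
Discordant pairs = inversions in this position sequence.
5: 1, 2, 4, 3 → 4
6: 1, 2, 4, 3 → 4
1: 0
2: 0
4: 3 → 1
3: 0
Total: 4 + 4 + 0 + 0 + 1 + 0 = 9

9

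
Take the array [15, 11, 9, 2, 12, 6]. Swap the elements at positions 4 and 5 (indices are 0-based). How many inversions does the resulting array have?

10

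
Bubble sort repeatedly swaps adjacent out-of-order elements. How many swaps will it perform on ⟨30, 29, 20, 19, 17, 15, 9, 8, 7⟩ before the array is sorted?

Minimum adjacent swaps = number of inversions (each swap of adjacent out-of-order elements removes one inversion and no swap can remove more).
Count inversions — for each element, later elements that are smaller:
30: 29, 20, 19, 17, 15, 9, 8, 7 → 8
29: 20, 19, 17, 15, 9, 8, 7 → 7
20: 19, 17, 15, 9, 8, 7 → 6
19: 17, 15, 9, 8, 7 → 5
17: 15, 9, 8, 7 → 4
15: 9, 8, 7 → 3
9: 8, 7 → 2
8: 7 → 1
7: none → 0
Total inversions: 8 + 7 + 6 + 5 + 4 + 3 + 2 + 1 + 0 = 36

36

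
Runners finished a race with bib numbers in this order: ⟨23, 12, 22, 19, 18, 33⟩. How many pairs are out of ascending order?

7 inversions

Out-of-order index pairs (0-indexed):
(0,1): 23 > 12
(0,2): 23 > 22
(0,3): 23 > 19
(0,4): 23 > 18
(2,3): 22 > 19
(2,4): 22 > 18
(3,4): 19 > 18
That's 7 pairs.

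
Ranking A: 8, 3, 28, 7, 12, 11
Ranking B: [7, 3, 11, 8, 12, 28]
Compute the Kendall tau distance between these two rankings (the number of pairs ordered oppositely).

Assign each item its position (1..6) in the first ordering, then rewrite the second ordering as that position sequence:
positions: 8→1, 3→2, 28→3, 7→4, 12→5, 11→6
second ordering as positions: [4, 2, 6, 1, 5, 3]
Discordant pairs = inversions in this position sequence.
4: 2, 1, 3 → 3
2: 1 → 1
6: 1, 5, 3 → 3
1: 0
5: 3 → 1
3: 0
Total: 3 + 1 + 3 + 0 + 1 + 0 = 8

8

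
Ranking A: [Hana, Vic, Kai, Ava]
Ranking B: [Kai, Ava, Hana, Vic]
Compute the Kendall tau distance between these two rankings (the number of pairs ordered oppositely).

Assign each item its position (1..4) in the first ordering, then rewrite the second ordering as that position sequence:
positions: Hana→1, Vic→2, Kai→3, Ava→4
second ordering as positions: [3, 4, 1, 2]
Discordant pairs = inversions in this position sequence.
3: 1, 2 → 2
4: 1, 2 → 2
1: 0
2: 0
Total: 2 + 2 + 0 + 0 = 4

There are 4 discordant pairs.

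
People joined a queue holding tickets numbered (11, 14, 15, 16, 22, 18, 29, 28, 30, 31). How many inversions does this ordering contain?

2 inversions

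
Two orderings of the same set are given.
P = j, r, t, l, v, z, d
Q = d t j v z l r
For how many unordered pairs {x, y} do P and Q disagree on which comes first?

13

Assign each item its position (1..7) in the first ordering, then rewrite the second ordering as that position sequence:
positions: j→1, r→2, t→3, l→4, v→5, z→6, d→7
second ordering as positions: [7, 3, 1, 5, 6, 4, 2]
Discordant pairs = inversions in this position sequence.
7: 3, 1, 5, 6, 4, 2 → 6
3: 1, 2 → 2
1: 0
5: 4, 2 → 2
6: 4, 2 → 2
4: 2 → 1
2: 0
Total: 6 + 2 + 0 + 2 + 2 + 1 + 0 = 13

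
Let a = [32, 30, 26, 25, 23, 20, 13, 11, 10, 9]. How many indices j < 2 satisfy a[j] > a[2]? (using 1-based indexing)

1

The element at index 2 is 30.
Elements before it: 32
Those larger than 30: 32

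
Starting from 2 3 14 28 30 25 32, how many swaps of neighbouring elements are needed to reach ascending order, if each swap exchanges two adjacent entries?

Each adjacent swap fixes exactly one inversion, so the minimum swap count equals the number of inversions.
Count inversions — for each element, later elements that are smaller:
2: none → 0
3: none → 0
14: none → 0
28: 25 → 1
30: 25 → 1
25: none → 0
32: none → 0
Total inversions: 0 + 0 + 0 + 1 + 1 + 0 + 0 = 2

2 adjacent swaps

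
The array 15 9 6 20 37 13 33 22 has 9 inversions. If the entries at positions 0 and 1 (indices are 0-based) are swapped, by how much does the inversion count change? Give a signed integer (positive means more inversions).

-1

Positions 0 and 1 hold 15 and 9; after swapping, the array is [9, 15, 6, 20, 37, 13, 33, 22].
For each element, count later entries that are smaller:
9 → 6 → 1
15 → 6, 13 → 2
6 → none → 0
20 → 13 → 1
37 → 13, 33, 22 → 3
13 → none → 0
33 → 22 → 1
22 → none → 0
Sum: 1 + 2 + 0 + 1 + 3 + 0 + 1 + 0 = 8
Change: 8 − 9 = -1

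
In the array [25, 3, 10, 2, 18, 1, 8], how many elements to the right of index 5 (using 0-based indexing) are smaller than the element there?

0 such elements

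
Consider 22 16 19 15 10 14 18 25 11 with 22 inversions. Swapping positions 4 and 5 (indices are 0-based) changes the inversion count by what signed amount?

Positions 4 and 5 hold 10 and 14; after swapping, the array is [22, 16, 19, 15, 14, 10, 18, 25, 11].
Element-by-element contributions:
22 → 16, 19, 15, 14, 10, 18, 11 → 7
16 → 15, 14, 10, 11 → 4
19 → 15, 14, 10, 18, 11 → 5
15 → 14, 10, 11 → 3
14 → 10, 11 → 2
10 → none → 0
18 → 11 → 1
25 → 11 → 1
11 → none → 0
Sum: 7 + 4 + 5 + 3 + 2 + 0 + 1 + 1 + 0 = 23
Change: 23 − 22 = +1

+1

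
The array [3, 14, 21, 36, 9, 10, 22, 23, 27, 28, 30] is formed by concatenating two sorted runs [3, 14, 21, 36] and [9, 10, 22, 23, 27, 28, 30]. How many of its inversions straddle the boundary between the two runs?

There are 11 split inversions.

For each element r of the right run, count left-run elements greater than r:
r = 9: 14, 21, 36 → 3
r = 10: 14, 21, 36 → 3
r = 22: 36 → 1
r = 23: 36 → 1
r = 27: 36 → 1
r = 28: 36 → 1
r = 30: 36 → 1
Cross-inversions: 3 + 3 + 1 + 1 + 1 + 1 + 1 = 11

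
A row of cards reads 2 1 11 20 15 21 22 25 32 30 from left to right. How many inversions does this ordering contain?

Element-by-element contributions:
2: 1
1: 0
11: 0
20: 1
15: 0
21: 0
22: 0
25: 0
32: 1
30: 0
Sum: 1 + 0 + 0 + 1 + 0 + 0 + 0 + 0 + 1 + 0 = 3

3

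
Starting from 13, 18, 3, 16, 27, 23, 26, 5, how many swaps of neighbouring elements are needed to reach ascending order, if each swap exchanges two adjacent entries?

There are 11 swaps.

The minimum number of adjacent swaps to sort an array equals its inversion count, since every such swap removes exactly one inversion.
Count inversions — for each element, later elements that are smaller:
13: 3, 5 → 2
18: 3, 16, 5 → 3
3: none → 0
16: 5 → 1
27: 23, 26, 5 → 3
23: 5 → 1
26: 5 → 1
5: none → 0
Total inversions: 2 + 3 + 0 + 1 + 3 + 1 + 1 + 0 = 11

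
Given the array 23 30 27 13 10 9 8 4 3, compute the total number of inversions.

34 out-of-order pairs

Count, for each position, how many later elements it exceeds:
23 → 13, 10, 9, 8, 4, 3 → 6
30 → 27, 13, 10, 9, 8, 4, 3 → 7
27 → 13, 10, 9, 8, 4, 3 → 6
13 → 10, 9, 8, 4, 3 → 5
10 → 9, 8, 4, 3 → 4
9 → 8, 4, 3 → 3
8 → 4, 3 → 2
4 → 3 → 1
3 → none → 0
Sum: 6 + 7 + 6 + 5 + 4 + 3 + 2 + 1 + 0 = 34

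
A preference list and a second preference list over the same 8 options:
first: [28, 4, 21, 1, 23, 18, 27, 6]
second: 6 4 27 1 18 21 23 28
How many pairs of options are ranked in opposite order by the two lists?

Assign each item its position (1..8) in the first ordering, then rewrite the second ordering as that position sequence:
positions: 28→1, 4→2, 21→3, 1→4, 23→5, 18→6, 27→7, 6→8
second ordering as positions: [8, 2, 7, 4, 6, 3, 5, 1]
Discordant pairs = inversions in this position sequence.
8: 2, 7, 4, 6, 3, 5, 1 → 7
2: 1 → 1
7: 4, 6, 3, 5, 1 → 5
4: 3, 1 → 2
6: 3, 5, 1 → 3
3: 1 → 1
5: 1 → 1
1: 0
Total: 7 + 1 + 5 + 2 + 3 + 1 + 1 + 0 = 20

There are 20 pairs.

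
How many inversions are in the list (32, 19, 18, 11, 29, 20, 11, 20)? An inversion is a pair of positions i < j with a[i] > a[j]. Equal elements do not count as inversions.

There are 16 inversions.

For each element, count later entries that are smaller:
32 → 19, 18, 11, 29, 20, 11, 20 → 7
19 → 18, 11, 11 → 3
18 → 11, 11 → 2
11 → none → 0
29 → 20, 11, 20 → 3
20 → 11 → 1
11 → none → 0
20 → none → 0
Sum: 7 + 3 + 2 + 0 + 3 + 1 + 0 + 0 = 16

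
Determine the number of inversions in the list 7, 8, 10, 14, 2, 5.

Inversions: 8

Inversion pairs (indices are 0-based):
(0,4): 7 > 2
(0,5): 7 > 5
(1,4): 8 > 2
(1,5): 8 > 5
(2,4): 10 > 2
(2,5): 10 > 5
(3,4): 14 > 2
(3,5): 14 > 5
That's 8 pairs.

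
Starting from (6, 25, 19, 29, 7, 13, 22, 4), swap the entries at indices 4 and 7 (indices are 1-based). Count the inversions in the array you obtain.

Positions 4 and 7 hold 29 and 22; after swapping, the array is [6, 25, 19, 22, 7, 13, 29, 4].
Element-by-element contributions:
6: 1
25: 5
19: 3
22: 3
7: 1
13: 1
29: 1
4: 0
Sum: 1 + 5 + 3 + 3 + 1 + 1 + 1 + 0 = 15

Inversions: 15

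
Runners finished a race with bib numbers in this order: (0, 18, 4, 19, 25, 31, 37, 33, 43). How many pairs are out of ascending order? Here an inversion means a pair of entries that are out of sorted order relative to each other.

Inversions: 2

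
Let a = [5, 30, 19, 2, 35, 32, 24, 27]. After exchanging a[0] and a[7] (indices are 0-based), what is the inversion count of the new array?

Positions 0 and 7 hold 5 and 27; after swapping, the array is [27, 30, 19, 2, 35, 32, 24, 5].
Sweep left to right; for each value list the smaller values that follow it:
27 → 19, 2, 24, 5 → 4
30 → 19, 2, 24, 5 → 4
19 → 2, 5 → 2
2 → none → 0
35 → 32, 24, 5 → 3
32 → 24, 5 → 2
24 → 5 → 1
5 → none → 0
Sum: 4 + 4 + 2 + 0 + 3 + 2 + 1 + 0 = 16

16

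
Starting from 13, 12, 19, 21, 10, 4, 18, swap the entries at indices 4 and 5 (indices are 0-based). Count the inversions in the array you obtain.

11 inversions

Positions 4 and 5 hold 10 and 4; after swapping, the array is [13, 12, 19, 21, 4, 10, 18].
For each element, count later entries that are smaller:
13: 3
12: 2
19: 3
21: 3
4: 0
10: 0
18: 0
Sum: 3 + 2 + 3 + 3 + 0 + 0 + 0 = 11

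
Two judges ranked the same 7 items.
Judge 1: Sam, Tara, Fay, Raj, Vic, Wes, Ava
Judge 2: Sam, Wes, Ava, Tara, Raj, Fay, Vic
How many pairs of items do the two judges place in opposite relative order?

9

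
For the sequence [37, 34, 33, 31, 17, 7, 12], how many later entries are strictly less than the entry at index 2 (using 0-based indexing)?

4

The element at index 2 is 33.
Elements after it: 31, 17, 7, 12
Those smaller than 33: 31, 17, 7, 12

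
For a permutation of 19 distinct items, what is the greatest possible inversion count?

A reversed (strictly descending) arrangement makes every pair an inversion, giving C(19, 2) inversions.
C(19, 2) = 19·18/2 = 171

171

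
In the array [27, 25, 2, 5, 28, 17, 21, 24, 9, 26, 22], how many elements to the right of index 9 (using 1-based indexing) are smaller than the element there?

The element at index 9 is 9.
Elements after it: 26, 22
None of them are smaller than 9.

0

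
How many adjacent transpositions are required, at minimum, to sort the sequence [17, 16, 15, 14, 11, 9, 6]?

Minimum adjacent swaps = number of inversions (each swap of adjacent out-of-order elements removes one inversion and no swap can remove more).
Count inversions — for each element, later elements that are smaller:
17: 16, 15, 14, 11, 9, 6 → 6
16: 15, 14, 11, 9, 6 → 5
15: 14, 11, 9, 6 → 4
14: 11, 9, 6 → 3
11: 9, 6 → 2
9: 6 → 1
6: none → 0
Total inversions: 6 + 5 + 4 + 3 + 2 + 1 + 0 = 21

21 swaps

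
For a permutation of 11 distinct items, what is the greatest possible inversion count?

Inversions: 55

The maximum occurs when the array is in strictly decreasing order: every one of the C(11, 2) pairs is inverted.
C(11, 2) = 11·10/2 = 55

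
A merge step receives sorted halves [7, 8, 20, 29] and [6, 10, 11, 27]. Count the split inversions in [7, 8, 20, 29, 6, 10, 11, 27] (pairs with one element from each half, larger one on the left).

9 cross-inversions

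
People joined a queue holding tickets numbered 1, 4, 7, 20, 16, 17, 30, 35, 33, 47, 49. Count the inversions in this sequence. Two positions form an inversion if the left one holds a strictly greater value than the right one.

Sweep left to right; for each value list the smaller values that follow it:
1: 0
4: 0
7: 0
20: 2
16: 0
17: 0
30: 0
35: 1
33: 0
47: 0
49: 0
Sum: 0 + 0 + 0 + 2 + 0 + 0 + 0 + 1 + 0 + 0 + 0 = 3

3 inversions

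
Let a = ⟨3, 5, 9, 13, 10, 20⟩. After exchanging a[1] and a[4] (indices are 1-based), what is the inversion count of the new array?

6 inversions

Positions 1 and 4 hold 3 and 13; after swapping, the array is [13, 5, 9, 3, 10, 20].
Sweep left to right; for each value list the smaller values that follow it:
13 → 5, 9, 3, 10 → 4
5 → 3 → 1
9 → 3 → 1
3 → none → 0
10 → none → 0
20 → none → 0
Sum: 4 + 1 + 1 + 0 + 0 + 0 = 6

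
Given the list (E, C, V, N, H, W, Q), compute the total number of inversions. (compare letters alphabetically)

Out-of-order pairs: 6

Sweep left to right; for each value list the smaller values that follow it:
E: 1
C: 0
V: 3
N: 1
H: 0
W: 1
Q: 0
Sum: 1 + 0 + 3 + 1 + 0 + 1 + 0 = 6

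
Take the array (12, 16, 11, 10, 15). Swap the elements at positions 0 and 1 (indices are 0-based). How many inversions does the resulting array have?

7

Positions 0 and 1 hold 12 and 16; after swapping, the array is [16, 12, 11, 10, 15].
Element-by-element contributions:
16 → 12, 11, 10, 15 → 4
12 → 11, 10 → 2
11 → 10 → 1
10 → none → 0
15 → none → 0
Sum: 4 + 2 + 1 + 0 + 0 = 7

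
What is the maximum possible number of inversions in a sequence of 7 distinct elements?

A reversed (strictly descending) arrangement makes every pair an inversion, giving C(7, 2) inversions.
C(7, 2) = 7·6/2 = 21

Inversions: 21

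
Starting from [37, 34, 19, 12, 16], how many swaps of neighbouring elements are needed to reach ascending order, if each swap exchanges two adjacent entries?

The minimum number of adjacent swaps to sort an array equals its inversion count, since every such swap removes exactly one inversion.
Count inversions — for each element, later elements that are smaller:
37: 34, 19, 12, 16 → 4
34: 19, 12, 16 → 3
19: 12, 16 → 2
12: none → 0
16: none → 0
Total inversions: 4 + 3 + 2 + 0 + 0 = 9

9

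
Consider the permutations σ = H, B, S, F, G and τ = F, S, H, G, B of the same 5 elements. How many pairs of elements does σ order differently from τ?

Assign each item its position (1..5) in the first ordering, then rewrite the second ordering as that position sequence:
positions: H→1, B→2, S→3, F→4, G→5
second ordering as positions: [4, 3, 1, 5, 2]
Discordant pairs = inversions in this position sequence.
4: 3, 1, 2 → 3
3: 1, 2 → 2
1: 0
5: 2 → 1
2: 0
Total: 3 + 2 + 0 + 1 + 0 = 6

6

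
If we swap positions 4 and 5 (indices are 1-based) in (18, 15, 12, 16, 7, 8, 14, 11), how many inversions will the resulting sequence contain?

19 inversions

Positions 4 and 5 hold 16 and 7; after swapping, the array is [18, 15, 12, 7, 16, 8, 14, 11].
For each element, count later entries that are smaller:
18 → 15, 12, 7, 16, 8, 14, 11 → 7
15 → 12, 7, 8, 14, 11 → 5
12 → 7, 8, 11 → 3
7 → none → 0
16 → 8, 14, 11 → 3
8 → none → 0
14 → 11 → 1
11 → none → 0
Sum: 7 + 5 + 3 + 0 + 3 + 0 + 1 + 0 = 19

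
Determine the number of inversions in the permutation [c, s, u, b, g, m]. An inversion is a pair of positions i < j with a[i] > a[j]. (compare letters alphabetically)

7 inversions

Out-of-order index pairs (1-indexed):
(1,4): c > b
(2,4): s > b
(2,5): s > g
(2,6): s > m
(3,4): u > b
(3,5): u > g
(3,6): u > m
That's 7 pairs.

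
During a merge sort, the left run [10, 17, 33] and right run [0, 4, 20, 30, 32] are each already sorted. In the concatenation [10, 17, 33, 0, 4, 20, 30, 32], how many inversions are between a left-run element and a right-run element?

Take each right-half value and tally the left-half values above it:
r = 0: 10, 17, 33 → 3
r = 4: 10, 17, 33 → 3
r = 20: 33 → 1
r = 30: 33 → 1
r = 32: 33 → 1
Cross-inversions: 3 + 3 + 1 + 1 + 1 = 9

9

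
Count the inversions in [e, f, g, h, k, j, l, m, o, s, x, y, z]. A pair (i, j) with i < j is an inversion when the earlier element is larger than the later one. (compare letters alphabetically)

For each element, count later entries that are smaller:
e → none → 0
f → none → 0
g → none → 0
h → none → 0
k → j → 1
j → none → 0
l → none → 0
m → none → 0
o → none → 0
s → none → 0
x → none → 0
y → none → 0
z → none → 0
Sum: 0 + 0 + 0 + 0 + 1 + 0 + 0 + 0 + 0 + 0 + 0 + 0 + 0 = 1

1 inversion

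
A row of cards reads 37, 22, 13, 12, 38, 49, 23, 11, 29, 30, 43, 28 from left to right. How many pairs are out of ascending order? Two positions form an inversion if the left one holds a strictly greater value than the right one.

There are 29 out-of-order pairs.

Count, for each position, how many later elements it exceeds:
37: 8
22: 3
13: 2
12: 1
38: 5
49: 6
23: 1
11: 0
29: 1
30: 1
43: 1
28: 0
Sum: 8 + 3 + 2 + 1 + 5 + 6 + 1 + 0 + 1 + 1 + 1 + 0 = 29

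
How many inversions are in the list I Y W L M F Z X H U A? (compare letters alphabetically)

33

Element-by-element contributions:
I → F, H, A → 3
Y → W, L, M, F, X, H, U, A → 8
W → L, M, F, H, U, A → 6
L → F, H, A → 3
M → F, H, A → 3
F → A → 1
Z → X, H, U, A → 4
X → H, U, A → 3
H → A → 1
U → A → 1
A → none → 0
Sum: 3 + 8 + 6 + 3 + 3 + 1 + 4 + 3 + 1 + 1 + 0 = 33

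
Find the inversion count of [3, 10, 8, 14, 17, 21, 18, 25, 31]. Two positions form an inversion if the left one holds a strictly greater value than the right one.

For each element, count later entries that are smaller:
3: 0
10: 1
8: 0
14: 0
17: 0
21: 1
18: 0
25: 0
31: 0
Sum: 0 + 1 + 0 + 0 + 0 + 1 + 0 + 0 + 0 = 2

2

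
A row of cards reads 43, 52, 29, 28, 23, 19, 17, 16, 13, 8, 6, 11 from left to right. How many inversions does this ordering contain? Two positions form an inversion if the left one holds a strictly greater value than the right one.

Element-by-element contributions:
43 → 29, 28, 23, 19, 17, 16, 13, 8, 6, 11 → 10
52 → 29, 28, 23, 19, 17, 16, 13, 8, 6, 11 → 10
29 → 28, 23, 19, 17, 16, 13, 8, 6, 11 → 9
28 → 23, 19, 17, 16, 13, 8, 6, 11 → 8
23 → 19, 17, 16, 13, 8, 6, 11 → 7
19 → 17, 16, 13, 8, 6, 11 → 6
17 → 16, 13, 8, 6, 11 → 5
16 → 13, 8, 6, 11 → 4
13 → 8, 6, 11 → 3
8 → 6 → 1
6 → none → 0
11 → none → 0
Sum: 10 + 10 + 9 + 8 + 7 + 6 + 5 + 4 + 3 + 1 + 0 + 0 = 63

63 inversions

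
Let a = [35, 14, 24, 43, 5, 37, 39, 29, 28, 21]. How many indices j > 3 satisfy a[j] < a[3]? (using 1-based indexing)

2

The element at index 3 is 24.
Elements after it: 43, 5, 37, 39, 29, 28, 21
Those smaller than 24: 5, 21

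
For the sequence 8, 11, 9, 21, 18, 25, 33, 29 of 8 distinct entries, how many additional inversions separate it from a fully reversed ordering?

Maximum inversions for 8 distinct elements is C(8, 2) = 8·7/2 = 28.
Current inversions — for each element, count later smaller elements:
8: 0
11: 1
9: 0
21: 1
18: 0
25: 0
33: 1
29: 0
Current total: 0 + 1 + 0 + 1 + 0 + 0 + 1 + 0 = 3
Shortfall: 28 − 3 = 25

25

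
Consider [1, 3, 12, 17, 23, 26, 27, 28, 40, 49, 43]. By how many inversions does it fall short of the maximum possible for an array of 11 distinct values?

Maximum inversions for 11 distinct elements is C(11, 2) = 11·10/2 = 55.
Current inversions — for each element, count later smaller elements:
1: 0
3: 0
12: 0
17: 0
23: 0
26: 0
27: 0
28: 0
40: 0
49: 1
43: 0
Current total: 0 + 0 + 0 + 0 + 0 + 0 + 0 + 0 + 0 + 1 + 0 = 1
Shortfall: 55 − 1 = 54

54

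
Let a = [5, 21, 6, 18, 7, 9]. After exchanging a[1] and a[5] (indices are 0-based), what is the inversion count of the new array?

Positions 1 and 5 hold 21 and 9; after swapping, the array is [5, 9, 6, 18, 7, 21].
Count, for each position, how many later elements it exceeds:
5: 0
9: 2
6: 0
18: 1
7: 0
21: 0
Sum: 0 + 2 + 0 + 1 + 0 + 0 = 3

3 inversions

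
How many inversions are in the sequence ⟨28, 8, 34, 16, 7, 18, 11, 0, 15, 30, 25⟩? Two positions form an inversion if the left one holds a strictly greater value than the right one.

For each element, count later entries that are smaller:
28 → 8, 16, 7, 18, 11, 0, 15, 25 → 8
8 → 7, 0 → 2
34 → 16, 7, 18, 11, 0, 15, 30, 25 → 8
16 → 7, 11, 0, 15 → 4
7 → 0 → 1
18 → 11, 0, 15 → 3
11 → 0 → 1
0 → none → 0
15 → none → 0
30 → 25 → 1
25 → none → 0
Sum: 8 + 2 + 8 + 4 + 1 + 3 + 1 + 0 + 0 + 1 + 0 = 28

Out-of-order pairs: 28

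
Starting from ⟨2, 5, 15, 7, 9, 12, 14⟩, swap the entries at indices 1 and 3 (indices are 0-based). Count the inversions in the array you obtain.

5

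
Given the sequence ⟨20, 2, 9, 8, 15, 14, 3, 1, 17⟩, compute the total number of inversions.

20 inversions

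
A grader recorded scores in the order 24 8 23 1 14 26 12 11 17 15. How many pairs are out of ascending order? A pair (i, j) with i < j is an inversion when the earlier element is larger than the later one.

Count, for each position, how many later elements it exceeds:
24: 8
8: 1
23: 6
1: 0
14: 2
26: 4
12: 1
11: 0
17: 1
15: 0
Sum: 8 + 1 + 6 + 0 + 2 + 4 + 1 + 0 + 1 + 0 = 23

23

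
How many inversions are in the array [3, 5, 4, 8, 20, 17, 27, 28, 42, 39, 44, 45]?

3 inversions

Count, for each position, how many later elements it exceeds:
3: 0
5: 1
4: 0
8: 0
20: 1
17: 0
27: 0
28: 0
42: 1
39: 0
44: 0
45: 0
Sum: 0 + 1 + 0 + 0 + 1 + 0 + 0 + 0 + 1 + 0 + 0 + 0 = 3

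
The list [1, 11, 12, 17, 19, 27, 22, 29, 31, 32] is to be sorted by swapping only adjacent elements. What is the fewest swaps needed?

Minimum adjacent swaps = number of inversions (each swap of adjacent out-of-order elements removes one inversion and no swap can remove more).
Count inversions — for each element, later elements that are smaller:
1: none → 0
11: none → 0
12: none → 0
17: none → 0
19: none → 0
27: 22 → 1
22: none → 0
29: none → 0
31: none → 0
32: none → 0
Total inversions: 0 + 0 + 0 + 0 + 0 + 1 + 0 + 0 + 0 + 0 = 1

1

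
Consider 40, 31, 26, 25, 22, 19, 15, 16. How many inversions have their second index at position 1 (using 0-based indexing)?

1

The element at index 1 is 31.
Elements before it: 40
Those larger than 31: 40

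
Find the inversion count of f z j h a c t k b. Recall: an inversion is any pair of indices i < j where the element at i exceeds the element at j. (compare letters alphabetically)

21 inversions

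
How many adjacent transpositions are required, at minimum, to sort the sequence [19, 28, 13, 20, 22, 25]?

The minimum number of adjacent swaps to sort an array equals its inversion count, since every such swap removes exactly one inversion.
Count inversions — for each element, later elements that are smaller:
19: 13 → 1
28: 13, 20, 22, 25 → 4
13: none → 0
20: none → 0
22: none → 0
25: none → 0
Total inversions: 1 + 4 + 0 + 0 + 0 + 0 = 5

5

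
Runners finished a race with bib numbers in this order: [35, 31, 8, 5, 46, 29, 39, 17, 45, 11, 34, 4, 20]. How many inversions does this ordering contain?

45

Element-by-element contributions:
35: 9
31: 7
8: 2
5: 1
46: 8
29: 4
39: 5
17: 2
45: 4
11: 1
34: 2
4: 0
20: 0
Sum: 9 + 7 + 2 + 1 + 8 + 4 + 5 + 2 + 4 + 1 + 2 + 0 + 0 = 45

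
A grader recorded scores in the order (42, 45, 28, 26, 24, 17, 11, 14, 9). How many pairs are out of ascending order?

Inversions: 34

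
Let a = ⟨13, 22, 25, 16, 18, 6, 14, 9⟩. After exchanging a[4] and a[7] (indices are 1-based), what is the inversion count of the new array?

18

Positions 4 and 7 hold 16 and 14; after swapping, the array is [13, 22, 25, 14, 18, 6, 16, 9].
Count, for each position, how many later elements it exceeds:
13 → 6, 9 → 2
22 → 14, 18, 6, 16, 9 → 5
25 → 14, 18, 6, 16, 9 → 5
14 → 6, 9 → 2
18 → 6, 16, 9 → 3
6 → none → 0
16 → 9 → 1
9 → none → 0
Sum: 2 + 5 + 5 + 2 + 3 + 0 + 1 + 0 = 18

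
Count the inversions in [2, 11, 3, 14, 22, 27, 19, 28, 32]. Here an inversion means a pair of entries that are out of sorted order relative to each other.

3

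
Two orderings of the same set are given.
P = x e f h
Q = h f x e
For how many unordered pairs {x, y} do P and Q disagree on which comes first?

Assign each item its position (1..4) in the first ordering, then rewrite the second ordering as that position sequence:
positions: x→1, e→2, f→3, h→4
second ordering as positions: [4, 3, 1, 2]
Discordant pairs = inversions in this position sequence.
4: 3, 1, 2 → 3
3: 1, 2 → 2
1: 0
2: 0
Total: 3 + 2 + 0 + 0 = 5

5 disagreeing pairs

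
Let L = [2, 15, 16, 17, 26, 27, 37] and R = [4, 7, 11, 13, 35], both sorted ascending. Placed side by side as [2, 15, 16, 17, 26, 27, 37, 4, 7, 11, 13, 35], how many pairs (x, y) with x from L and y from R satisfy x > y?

25 split inversions

For each element r of the right run, count left-run elements greater than r:
r = 4: 15, 16, 17, 26, 27, 37 → 6
r = 7: 15, 16, 17, 26, 27, 37 → 6
r = 11: 15, 16, 17, 26, 27, 37 → 6
r = 13: 15, 16, 17, 26, 27, 37 → 6
r = 35: 37 → 1
Cross-inversions: 6 + 6 + 6 + 6 + 1 = 25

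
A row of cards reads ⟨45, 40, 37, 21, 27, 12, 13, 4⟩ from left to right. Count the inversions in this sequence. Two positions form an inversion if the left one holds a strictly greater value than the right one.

26

Count, for each position, how many later elements it exceeds:
45 → 40, 37, 21, 27, 12, 13, 4 → 7
40 → 37, 21, 27, 12, 13, 4 → 6
37 → 21, 27, 12, 13, 4 → 5
21 → 12, 13, 4 → 3
27 → 12, 13, 4 → 3
12 → 4 → 1
13 → 4 → 1
4 → none → 0
Sum: 7 + 6 + 5 + 3 + 3 + 1 + 1 + 0 = 26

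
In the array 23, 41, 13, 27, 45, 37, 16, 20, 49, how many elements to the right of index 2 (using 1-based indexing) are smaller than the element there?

The element at index 2 is 41.
Elements after it: 13, 27, 45, 37, 16, 20, 49
Those smaller than 41: 13, 27, 37, 16, 20

5 such elements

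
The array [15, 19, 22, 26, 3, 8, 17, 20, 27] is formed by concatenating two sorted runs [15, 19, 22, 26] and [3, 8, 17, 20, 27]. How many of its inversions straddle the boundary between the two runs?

Count, for every r in R, how many entries of L exceed r:
r = 3: 15, 19, 22, 26 → 4
r = 8: 15, 19, 22, 26 → 4
r = 17: 19, 22, 26 → 3
r = 20: 22, 26 → 2
r = 27: none → 0
Cross-inversions: 4 + 4 + 3 + 2 + 0 = 13

13 cross-inversions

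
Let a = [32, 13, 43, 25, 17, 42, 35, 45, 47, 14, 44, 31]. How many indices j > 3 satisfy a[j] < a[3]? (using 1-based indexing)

6 such elements

The element at index 3 is 43.
Elements after it: 25, 17, 42, 35, 45, 47, 14, 44, 31
Those smaller than 43: 25, 17, 42, 35, 14, 31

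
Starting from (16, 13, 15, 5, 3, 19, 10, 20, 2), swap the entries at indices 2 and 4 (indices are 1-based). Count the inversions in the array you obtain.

Positions 2 and 4 hold 13 and 5; after swapping, the array is [16, 5, 15, 13, 3, 19, 10, 20, 2].
Count, for each position, how many later elements it exceeds:
16: 6
5: 2
15: 4
13: 3
3: 1
19: 2
10: 1
20: 1
2: 0
Sum: 6 + 2 + 4 + 3 + 1 + 2 + 1 + 1 + 0 = 20

20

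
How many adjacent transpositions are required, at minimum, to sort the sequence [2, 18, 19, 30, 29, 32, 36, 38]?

Minimum adjacent swaps = number of inversions (each swap of adjacent out-of-order elements removes one inversion and no swap can remove more).
Count inversions — for each element, later elements that are smaller:
2: none → 0
18: none → 0
19: none → 0
30: 29 → 1
29: none → 0
32: none → 0
36: none → 0
38: none → 0
Total inversions: 0 + 0 + 0 + 1 + 0 + 0 + 0 + 0 = 1

1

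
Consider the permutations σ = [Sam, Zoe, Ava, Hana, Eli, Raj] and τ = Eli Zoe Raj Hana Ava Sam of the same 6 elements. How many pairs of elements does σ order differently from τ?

Assign each item its position (1..6) in the first ordering, then rewrite the second ordering as that position sequence:
positions: Sam→1, Zoe→2, Ava→3, Hana→4, Eli→5, Raj→6
second ordering as positions: [5, 2, 6, 4, 3, 1]
Discordant pairs = inversions in this position sequence.
5: 2, 4, 3, 1 → 4
2: 1 → 1
6: 4, 3, 1 → 3
4: 3, 1 → 2
3: 1 → 1
1: 0
Total: 4 + 1 + 3 + 2 + 1 + 0 = 11

11 discordant pairs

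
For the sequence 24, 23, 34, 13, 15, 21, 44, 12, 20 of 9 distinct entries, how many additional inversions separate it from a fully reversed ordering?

Maximum inversions for 9 distinct elements is C(9, 2) = 9·8/2 = 36.
Current inversions — for each element, count later smaller elements:
24: 6
23: 5
34: 5
13: 1
15: 1
21: 2
44: 2
12: 0
20: 0
Current total: 6 + 5 + 5 + 1 + 1 + 2 + 2 + 0 + 0 = 22
Shortfall: 36 − 22 = 14

14 inversions short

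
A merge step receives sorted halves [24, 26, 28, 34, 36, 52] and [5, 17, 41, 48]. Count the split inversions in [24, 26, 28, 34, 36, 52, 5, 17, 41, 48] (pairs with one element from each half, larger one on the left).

For each element r of the right run, count left-run elements greater than r:
r = 5: 24, 26, 28, 34, 36, 52 → 6
r = 17: 24, 26, 28, 34, 36, 52 → 6
r = 41: 52 → 1
r = 48: 52 → 1
Cross-inversions: 6 + 6 + 1 + 1 = 14

Split inversions: 14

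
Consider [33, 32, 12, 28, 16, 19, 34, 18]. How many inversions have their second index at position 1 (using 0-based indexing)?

1

The element at index 1 is 32.
Elements before it: 33
Those larger than 32: 33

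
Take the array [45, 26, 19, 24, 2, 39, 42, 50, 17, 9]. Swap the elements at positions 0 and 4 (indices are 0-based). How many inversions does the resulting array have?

Positions 0 and 4 hold 45 and 2; after swapping, the array is [2, 26, 19, 24, 45, 39, 42, 50, 17, 9].
For each element, count later entries that are smaller:
2 → none → 0
26 → 19, 24, 17, 9 → 4
19 → 17, 9 → 2
24 → 17, 9 → 2
45 → 39, 42, 17, 9 → 4
39 → 17, 9 → 2
42 → 17, 9 → 2
50 → 17, 9 → 2
17 → 9 → 1
9 → none → 0
Sum: 0 + 4 + 2 + 2 + 4 + 2 + 2 + 2 + 1 + 0 = 19

19 inversions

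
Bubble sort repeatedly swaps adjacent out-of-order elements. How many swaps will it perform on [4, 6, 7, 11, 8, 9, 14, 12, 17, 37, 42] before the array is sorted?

3

The minimum number of adjacent swaps to sort an array equals its inversion count, since every such swap removes exactly one inversion.
Count inversions — for each element, later elements that are smaller:
4: none → 0
6: none → 0
7: none → 0
11: 8, 9 → 2
8: none → 0
9: none → 0
14: 12 → 1
12: none → 0
17: none → 0
37: none → 0
42: none → 0
Total inversions: 0 + 0 + 0 + 2 + 0 + 0 + 1 + 0 + 0 + 0 + 0 = 3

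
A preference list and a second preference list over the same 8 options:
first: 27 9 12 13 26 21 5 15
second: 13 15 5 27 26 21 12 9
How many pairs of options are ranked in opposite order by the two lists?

19 pairs

Assign each item its position (1..8) in the first ordering, then rewrite the second ordering as that position sequence:
positions: 27→1, 9→2, 12→3, 13→4, 26→5, 21→6, 5→7, 15→8
second ordering as positions: [4, 8, 7, 1, 5, 6, 3, 2]
Discordant pairs = inversions in this position sequence.
4: 1, 3, 2 → 3
8: 7, 1, 5, 6, 3, 2 → 6
7: 1, 5, 6, 3, 2 → 5
1: 0
5: 3, 2 → 2
6: 3, 2 → 2
3: 2 → 1
2: 0
Total: 3 + 6 + 5 + 0 + 2 + 2 + 1 + 0 = 19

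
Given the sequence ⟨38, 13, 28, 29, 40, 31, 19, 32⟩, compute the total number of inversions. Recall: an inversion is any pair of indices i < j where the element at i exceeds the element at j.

Count, for each position, how many later elements it exceeds:
38: 6
13: 0
28: 1
29: 1
40: 3
31: 1
19: 0
32: 0
Sum: 6 + 0 + 1 + 1 + 3 + 1 + 0 + 0 = 12

12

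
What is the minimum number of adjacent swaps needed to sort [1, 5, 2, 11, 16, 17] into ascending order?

Minimum adjacent swaps = number of inversions (each swap of adjacent out-of-order elements removes one inversion and no swap can remove more).
Count inversions — for each element, later elements that are smaller:
1: none → 0
5: 2 → 1
2: none → 0
11: none → 0
16: none → 0
17: none → 0
Total inversions: 0 + 1 + 0 + 0 + 0 + 0 = 1

1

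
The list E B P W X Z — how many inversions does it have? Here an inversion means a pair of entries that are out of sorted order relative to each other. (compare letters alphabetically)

1

Inversion pairs (indices are 0-based):
(0,1): E > B
That's 1 pair.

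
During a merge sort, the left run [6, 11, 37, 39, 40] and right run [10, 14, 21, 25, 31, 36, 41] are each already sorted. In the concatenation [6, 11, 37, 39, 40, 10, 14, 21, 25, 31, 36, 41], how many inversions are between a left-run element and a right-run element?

19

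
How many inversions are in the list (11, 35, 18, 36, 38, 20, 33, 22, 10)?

Sweep left to right; for each value list the smaller values that follow it:
11: 1
35: 5
18: 1
36: 4
38: 4
20: 1
33: 2
22: 1
10: 0
Sum: 1 + 5 + 1 + 4 + 4 + 1 + 2 + 1 + 0 = 19

19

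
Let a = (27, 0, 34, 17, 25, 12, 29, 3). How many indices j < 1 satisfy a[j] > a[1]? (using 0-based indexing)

The element at index 1 is 0.
Elements before it: 27
Those larger than 0: 27

1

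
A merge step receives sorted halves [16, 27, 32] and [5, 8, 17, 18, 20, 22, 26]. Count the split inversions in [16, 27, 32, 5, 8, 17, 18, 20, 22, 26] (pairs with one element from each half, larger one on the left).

There are 16 split inversions.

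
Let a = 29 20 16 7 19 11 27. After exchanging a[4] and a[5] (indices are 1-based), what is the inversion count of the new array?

Positions 4 and 5 hold 7 and 19; after swapping, the array is [29, 20, 16, 19, 7, 11, 27].
Count, for each position, how many later elements it exceeds:
29 → 20, 16, 19, 7, 11, 27 → 6
20 → 16, 19, 7, 11 → 4
16 → 7, 11 → 2
19 → 7, 11 → 2
7 → none → 0
11 → none → 0
27 → none → 0
Sum: 6 + 4 + 2 + 2 + 0 + 0 + 0 = 14

14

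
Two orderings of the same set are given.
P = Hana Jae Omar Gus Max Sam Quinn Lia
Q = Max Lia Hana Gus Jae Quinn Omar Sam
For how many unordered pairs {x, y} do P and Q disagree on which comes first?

Disagreeing pairs: 14

Assign each item its position (1..8) in the first ordering, then rewrite the second ordering as that position sequence:
positions: Hana→1, Jae→2, Omar→3, Gus→4, Max→5, Sam→6, Quinn→7, Lia→8
second ordering as positions: [5, 8, 1, 4, 2, 7, 3, 6]
Discordant pairs = inversions in this position sequence.
5: 1, 4, 2, 3 → 4
8: 1, 4, 2, 7, 3, 6 → 6
1: 0
4: 2, 3 → 2
2: 0
7: 3, 6 → 2
3: 0
6: 0
Total: 4 + 6 + 0 + 2 + 0 + 2 + 0 + 0 = 14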